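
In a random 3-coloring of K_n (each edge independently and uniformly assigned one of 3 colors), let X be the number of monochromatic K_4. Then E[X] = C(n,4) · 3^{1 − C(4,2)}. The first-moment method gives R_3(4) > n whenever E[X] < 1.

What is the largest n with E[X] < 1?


We need C(n, 4) · 3^{1 − 6} < 1, i.e. C(n, 4) < 3^{6 − 1} = 243.
Check values of n near the boundary:
  n = 6: C(6, 4) = 15; 15 < 243? YES
  n = 7: C(7, 4) = 35; 35 < 243? YES
  n = 8: C(8, 4) = 70; 70 < 243? YES
  n = 9: C(9, 4) = 126; 126 < 243? YES
  n = 10: C(10, 4) = 210; 210 < 243? YES
  n = 11: C(11, 4) = 330; 330 < 243? NO
The largest n with C(n, 4) < 243 is n = 10 (where E[X] = 70/81 ≈ 0.864198). Hence R_3(4) > 10, i.e. R_3(4) ≥ 11.

Largest n = 10; hence R_3(4) > 10.


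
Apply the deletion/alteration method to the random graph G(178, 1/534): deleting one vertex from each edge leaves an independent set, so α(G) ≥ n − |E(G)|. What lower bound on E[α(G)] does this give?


E[|E(G)|] = C(178, 2)·p = 15753 · (1/534) = 59/2.
E[α(G)] ≥ n − E[|E(G)|] = 178 − 59/2 = 297/2.
Numerically: ≈ 148.5000.
(This is only a lower bound; the true E[α(G)] may be larger.)

E[α(G)] ≥ 297/2 ≈ 148.5000.


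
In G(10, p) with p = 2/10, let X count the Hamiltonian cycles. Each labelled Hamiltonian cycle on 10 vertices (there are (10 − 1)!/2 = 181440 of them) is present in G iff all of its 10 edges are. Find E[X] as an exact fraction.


K_10 has (10 − 1)!/2 = 181440 labelled Hamiltonian cycles.
For each such Hamiltonian cycle H, let X_H = 1 if all 10 edges of H are present in G. Then P[X_H = 1] = p^{10} = (1/5)^{10} = 1/9765625.
By linearity of expectation: E[X] = Σ_H E[X_H] = 181440 · p^{10} = 181440 · 1/9765625 = 36288/1953125.
Numerically: E[X] ≈ 0.018579.

E[X] = 181440 · (1/5)^{10} = 36288/1953125 ≈ 0.018579.


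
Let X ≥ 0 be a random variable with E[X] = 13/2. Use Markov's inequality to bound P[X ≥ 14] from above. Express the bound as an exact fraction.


μ = E[X] = 13/2, a = 14.
Markov: P[X ≥ 14] ≤ μ/a = (13/2)/14 = 13/28.
Numerically: ≈ 0.46429.
(Since a = 14 > μ = 6.50000, the bound 13/28 is < 1 and informative.)

P[X ≥ 14] ≤ 13/28 ≈ 0.46429.


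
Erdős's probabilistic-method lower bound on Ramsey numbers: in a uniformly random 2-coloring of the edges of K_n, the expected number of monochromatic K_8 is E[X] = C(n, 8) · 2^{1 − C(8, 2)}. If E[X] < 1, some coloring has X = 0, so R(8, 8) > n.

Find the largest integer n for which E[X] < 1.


We need C(n, 8) · 2^{1 − 28} < 1, i.e. C(n, 8) < 2^{28 − 1} = 134217728.
Check values of n near the boundary:
  n = 39: C(39, 8) = 61523748; 61523748 < 134217728? YES
  n = 40: C(40, 8) = 76904685; 76904685 < 134217728? YES
  n = 41: C(41, 8) = 95548245; 95548245 < 134217728? YES
  n = 42: C(42, 8) = 118030185; 118030185 < 134217728? YES
  n = 43: C(43, 8) = 145008513; 145008513 < 134217728? NO
  n = 44: C(44, 8) = 177232627; 177232627 < 134217728? NO
  n = 45: C(45, 8) = 215553195; 215553195 < 134217728? NO
The largest n with C(n, 8) < 134217728 is n = 42 (where E[X] = 118030185/134217728 ≈ 0.879). Hence R(8, 8) > 42, i.e. R(8, 8) ≥ 43.

Largest n = 42; hence R(8, 8) > 42.


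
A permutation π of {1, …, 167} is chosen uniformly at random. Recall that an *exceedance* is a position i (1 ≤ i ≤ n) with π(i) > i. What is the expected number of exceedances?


Write X = Σ_{i=1}^{167} X_i, where X_i = 1_{π(i) > i}.
For each fixed i, π(i) is uniform over {1, …, 167} (marginal of a uniform permutation), so P[π(i) > i] = (n − i)/n. Summing: Σ_{i=1}^{167} (n − i)/n = (0 + 1 + … + 166)/167 = 167(167 − 1)/(2·167) = (167 − 1)/2.
Hence E[X] = Σ_{i=1}^{167} (167 − i)/167 = 83 ≈ 83.00000.

E[X] = 83 = 83.00000.


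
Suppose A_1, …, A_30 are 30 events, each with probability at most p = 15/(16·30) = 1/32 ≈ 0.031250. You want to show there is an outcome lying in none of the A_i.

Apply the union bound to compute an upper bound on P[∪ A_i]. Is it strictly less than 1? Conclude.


Union bound: P[∪_{i=1}^{30} A_i] ≤ Σ_i P[A_i] ≤ 30·p = 30·(1/32) = 15/16.
Numerically: 15/16 ≈ 0.937500.
Is 15/16 < 1? YES.
Since P[∪ A_i] ≤ 15/16 < 1, the complement has P[∩ A_i^c] ≥ 1 − 15/16 = 1/16 > 0, so some outcome avoids every A_i.

30·p = 15/16 ≈ 0.937500; existence CERTIFIED by the union bound.


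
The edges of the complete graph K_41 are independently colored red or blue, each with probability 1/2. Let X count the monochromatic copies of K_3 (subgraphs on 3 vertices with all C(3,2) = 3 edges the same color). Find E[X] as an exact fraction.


Let X = Σ_S X_S over the C(41, 3) = 10660 subsets S of size 3, where X_S = 1 if the K_3 on S is monochromatic.
For a fixed S, the K_3 on S has C(3, 2) = 3 edges. P[all 3 edges red] = (1/2)^3, and likewise for blue, so P[monochromatic] = 2·(1/2)^3 = 2^{1 − 3} = 1/4.
Summing: E[X] = C(41, 3) · 2^{1 − 3} = 10660 · 1/4 = 2665.
Numerically: E[X] ≈ 2665.000000.

E[X] = C(41,3)·2^(1−C(3,2)) = 2665 ≈ 2665.000000.


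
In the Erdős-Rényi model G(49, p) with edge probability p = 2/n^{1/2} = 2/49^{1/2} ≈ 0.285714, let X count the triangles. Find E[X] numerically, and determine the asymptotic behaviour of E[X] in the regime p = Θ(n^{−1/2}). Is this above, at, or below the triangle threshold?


Number of potential triangles: C(49, 3) = 18424.
Each occurs with probability p³ ≈ (0.285714)³ ≈ 2.33236152e-02.
By linearity: E[X] = C(49, 3)·p³ ≈ 18424 · 2.33236152e-02 ≈ 429.714286.
Since α = 1/2 < 1, p = c/n^{1/2} ≫ 1/n is above the triangle threshold p ~ 1/n. Asymptotically E[X] ~ (c³/6)·n^{3(1−α)} = (2³/6)·n^{1.5} → ∞; triangles are abundant w.h.p.

E[X] ≈ 429.714286; in regime p = Θ(1/n^{1/2}) E[X] diverges (above the triangle threshold p ~ 1/n).


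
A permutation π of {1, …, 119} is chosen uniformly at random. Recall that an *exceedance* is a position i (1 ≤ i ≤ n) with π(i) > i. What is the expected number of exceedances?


Write X = Σ_{i=1}^{119} X_i, where X_i = 1_{π(i) > i}.
For each fixed i, π(i) is uniform over {1, …, 119} (marginal of a uniform permutation), so P[π(i) > i] = (n − i)/n. Summing: Σ_{i=1}^{119} (n − i)/n = (0 + 1 + … + 118)/119 = 119(119 − 1)/(2·119) = (119 − 1)/2.
Hence E[X] = Σ_{i=1}^{119} (119 − i)/119 = 59 ≈ 59.000.

E[X] = 59 = 59.000.


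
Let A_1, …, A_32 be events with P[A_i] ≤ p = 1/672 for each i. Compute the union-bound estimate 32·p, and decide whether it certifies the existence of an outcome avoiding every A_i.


Union bound: P[∪_{i=1}^{32} A_i] ≤ Σ_i P[A_i] ≤ 32·p = 32·(1/672) = 1/21.
Numerically: 1/21 ≈ 0.0476190.
Is 1/21 < 1? YES.
Since P[∪ A_i] ≤ 1/21 < 1, the complement has P[∩ A_i^c] ≥ 1 − 1/21 = 20/21 > 0, so some outcome avoids every A_i.

32·p = 1/21 ≈ 0.0476190; existence CERTIFIED by the union bound.


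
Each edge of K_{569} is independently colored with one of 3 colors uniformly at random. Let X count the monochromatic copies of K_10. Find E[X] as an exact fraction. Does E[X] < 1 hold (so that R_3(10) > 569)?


E[X] = C(569, 10) · 3^{1 − 45} = 905357721286137524328 · 3^{−44} = 905357721286137524328/984770902183611232881.
As a reduced fraction: E[X] = 100595302365126391592/109418989131512359209 ≈ 0.91936.
Is E[X] < 1? YES.
Since E[X] < 1, there exists a 3-coloring of K_{569} with no monochromatic K_10; hence R_3(10) > 569.

E[X] = 100595302365126391592/109418989131512359209 ≈ 0.91936; E[X] < 1, so R_3(10) > 569.


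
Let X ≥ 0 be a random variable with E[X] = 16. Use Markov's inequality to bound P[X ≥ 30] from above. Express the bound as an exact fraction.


μ = E[X] = 16, a = 30.
Markov: P[X ≥ 30] ≤ μ/a = (16)/30 = 8/15.
Numerically: ≈ 0.533333.
(Since a = 30 > μ = 16.000000, the bound 8/15 is < 1 and informative.)

P[X ≥ 30] ≤ 8/15 ≈ 0.533333.


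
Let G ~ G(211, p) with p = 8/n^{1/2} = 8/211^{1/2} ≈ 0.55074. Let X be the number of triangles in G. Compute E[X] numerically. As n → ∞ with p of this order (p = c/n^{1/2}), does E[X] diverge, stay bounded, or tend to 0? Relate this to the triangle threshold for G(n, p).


Number of potential triangles: C(211, 3) = 1543465.
Each occurs with probability p³ ≈ (0.55074)³ ≈ 1.6704992e-01.
By linearity: E[X] = C(211, 3)·p³ ≈ 1543465 · 1.6704992e-01 ≈ 257835.70836.
Since α = 1/2 < 1, p = c/n^{1/2} ≫ 1/n is above the triangle threshold p ~ 1/n. Asymptotically E[X] ~ (c³/6)·n^{3(1−α)} = (8³/6)·n^{1.5} → ∞; triangles are abundant w.h.p.

E[X] ≈ 257835.70836; in regime p = Θ(1/n^{1/2}) E[X] diverges (above the triangle threshold p ~ 1/n).


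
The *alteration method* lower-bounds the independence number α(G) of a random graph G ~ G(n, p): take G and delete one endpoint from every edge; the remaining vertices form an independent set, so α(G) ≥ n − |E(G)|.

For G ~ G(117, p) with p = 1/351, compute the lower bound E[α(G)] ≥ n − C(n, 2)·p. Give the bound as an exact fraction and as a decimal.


E[|E(G)|] = C(117, 2)·p = 6786 · (1/351) = 58/3.
E[α(G)] ≥ n − E[|E(G)|] = 117 − 58/3 = 293/3.
Numerically: ≈ 97.6667.
(This is only a lower bound; the true E[α(G)] may be larger.)

E[α(G)] ≥ 293/3 ≈ 97.6667.


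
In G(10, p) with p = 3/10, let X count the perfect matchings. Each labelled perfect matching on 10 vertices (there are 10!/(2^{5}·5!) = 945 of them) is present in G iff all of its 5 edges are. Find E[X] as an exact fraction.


K_10 has 10!/(2^{5}·5!) = 945 labelled perfect matchings.
For each such perfect matching H, let X_H = 1 if all 5 edges of H are present in G. Then P[X_H = 1] = p^{5} = (3/10)^{5} = 243/100000.
Summing the indicators: E[X] = Σ_H E[X_H] = 945 · p^{5} = 945 · 243/100000 = 45927/20000.
Numerically: E[X] ≈ 2.29635.

E[X] = 945 · (3/10)^{5} = 45927/20000 ≈ 2.29635.


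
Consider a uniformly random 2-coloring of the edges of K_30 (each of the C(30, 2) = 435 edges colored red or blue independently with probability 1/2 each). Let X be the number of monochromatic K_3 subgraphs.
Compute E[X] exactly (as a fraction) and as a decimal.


Let X = Σ_S X_S over the C(30, 3) = 4060 subsets S of size 3, where X_S = 1 if the K_3 on S is monochromatic.
For a fixed S, the K_3 on S has C(3, 2) = 3 edges. P[all 3 edges red] = (1/2)^3, and likewise for blue, so P[monochromatic] = 2·(1/2)^3 = 2^{1 − 3} = 1/4.
By linearity of expectation: E[X] = C(30, 3) · 2^{1 − 3} = 4060 · 1/4 = 1015.
Numerically: E[X] ≈ 1015.0000.

E[X] = C(30,3)·2^(1−C(3,2)) = 1015 ≈ 1015.0000.


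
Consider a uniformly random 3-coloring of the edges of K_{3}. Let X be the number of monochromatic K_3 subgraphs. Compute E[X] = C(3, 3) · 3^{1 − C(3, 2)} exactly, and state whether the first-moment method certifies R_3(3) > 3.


E[X] = C(3, 3) · 3^{1 − 3} = 1 · 3^{−2} = 1/9.
As a reduced fraction: E[X] = 1/9 ≈ 0.1111111.
Is E[X] < 1? YES.
Since E[X] < 1, there exists a 3-coloring of K_{3} with no monochromatic K_3; hence R_3(3) > 3.

E[X] = 1/9 ≈ 0.1111111; E[X] < 1, so R_3(3) > 3.


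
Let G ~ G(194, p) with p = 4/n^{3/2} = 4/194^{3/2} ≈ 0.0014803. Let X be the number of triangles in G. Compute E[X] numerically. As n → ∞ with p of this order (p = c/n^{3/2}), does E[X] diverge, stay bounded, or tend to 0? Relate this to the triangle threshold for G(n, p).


Number of potential triangles: C(194, 3) = 1198144.
Each occurs with probability p³ ≈ (0.0014803)³ ≈ 3.2439353e-09.
By linearity: E[X] = C(194, 3)·p³ ≈ 1198144 · 3.2439353e-09 ≈ 0.00389.
Since α = 3/2 > 1, p = c/n^{3/2} = o(1/n) is below the triangle threshold p ~ 1/n. Asymptotically E[X] ~ (c³/6)·n^{3(1−α)} = (4³/6)·n^{-1.5} → 0, so by Markov's inequality G has no triangles w.h.p.

E[X] ≈ 0.00389; in regime p = Θ(1/n^{3/2}) E[X] tends to 0 (below the triangle threshold p ~ 1/n).


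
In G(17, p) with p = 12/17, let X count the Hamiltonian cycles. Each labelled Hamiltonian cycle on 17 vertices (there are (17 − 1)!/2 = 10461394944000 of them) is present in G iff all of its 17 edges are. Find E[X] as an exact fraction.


K_17 has (17 − 1)!/2 = 10461394944000 labelled Hamiltonian cycles.
For each such Hamiltonian cycle H, let X_H = 1 if all 17 edges of H are present in G. Then P[X_H = 1] = p^{17} = (12/17)^{17} = 2218611106740436992/827240261886336764177.
By linearity of expectation: E[X] = Σ_H E[X_H] = 10461394944000 · p^{17} = 10461394944000 · 2218611106740436992/827240261886336764177 = 23209767014756651868459368448000/827240261886336764177.
Numerically: E[X] ≈ 2.806e+10.

E[X] = 10461394944000 · (12/17)^{17} = 23209767014756651868459368448000/827240261886336764177 ≈ 2.806e+10.


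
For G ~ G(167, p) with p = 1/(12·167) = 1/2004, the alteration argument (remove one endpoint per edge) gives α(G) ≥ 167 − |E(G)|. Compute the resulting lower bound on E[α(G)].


E[|E(G)|] = C(167, 2)·p = 13861 · (1/2004) = 83/12.
E[α(G)] ≥ n − E[|E(G)|] = 167 − 83/12 = 1921/12.
Numerically: ≈ 160.08333.
(This is only a lower bound; the true E[α(G)] may be larger.)

E[α(G)] ≥ 1921/12 ≈ 160.08333.


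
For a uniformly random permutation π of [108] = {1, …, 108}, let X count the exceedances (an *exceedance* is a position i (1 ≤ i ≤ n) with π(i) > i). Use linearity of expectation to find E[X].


Write X = Σ_{i=1}^{108} X_i, where X_i = 1_{π(i) > i}.
For each fixed i, π(i) is uniform over {1, …, 108} (marginal of a uniform permutation), so P[π(i) > i] = (n − i)/n. Summing: Σ_{i=1}^{108} (n − i)/n = (0 + 1 + … + 107)/108 = 108(108 − 1)/(2·108) = (108 − 1)/2.
Hence E[X] = Σ_{i=1}^{108} (108 − i)/108 = 107/2 ≈ 53.500000.

E[X] = 107/2 = 53.500000.


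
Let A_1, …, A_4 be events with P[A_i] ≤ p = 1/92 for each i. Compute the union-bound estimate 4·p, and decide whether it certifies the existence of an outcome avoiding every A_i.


Union bound: P[∪_{i=1}^{4} A_i] ≤ Σ_i P[A_i] ≤ 4·p = 4·(1/92) = 1/23.
Numerically: 1/23 ≈ 0.043.
Is 1/23 < 1? YES.
Since P[∪ A_i] ≤ 1/23 < 1, the complement has P[∩ A_i^c] ≥ 1 − 1/23 = 22/23 > 0, so some outcome avoids every A_i.

4·p = 1/23 ≈ 0.043; existence CERTIFIED by the union bound.


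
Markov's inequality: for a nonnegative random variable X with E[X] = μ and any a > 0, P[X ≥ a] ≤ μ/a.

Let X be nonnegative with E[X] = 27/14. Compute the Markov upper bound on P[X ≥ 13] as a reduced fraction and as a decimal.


μ = E[X] = 27/14, a = 13.
Markov: P[X ≥ 13] ≤ μ/a = (27/14)/13 = 27/182.
Numerically: ≈ 0.1484.
(Since a = 13 > μ = 1.9286, the bound 27/182 is < 1 and informative.)

P[X ≥ 13] ≤ 27/182 ≈ 0.1484.


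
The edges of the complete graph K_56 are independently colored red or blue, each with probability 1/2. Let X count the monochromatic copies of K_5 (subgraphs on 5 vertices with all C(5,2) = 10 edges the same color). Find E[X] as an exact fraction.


Let X = Σ_S X_S over the C(56, 5) = 3819816 subsets S of size 5, where X_S = 1 if the K_5 on S is monochromatic.
For a fixed S, the K_5 on S has C(5, 2) = 10 edges. P[all 10 edges red] = (1/2)^10, and likewise for blue, so P[monochromatic] = 2·(1/2)^10 = 2^{1 − 10} = 1/512.
By linearity: E[X] = C(56, 5) · 2^{1 − 10} = 3819816 · 1/512 = 477477/64.
Numerically: E[X] ≈ 7460.5781.

E[X] = C(56,5)·2^(1−C(5,2)) = 477477/64 ≈ 7460.5781.


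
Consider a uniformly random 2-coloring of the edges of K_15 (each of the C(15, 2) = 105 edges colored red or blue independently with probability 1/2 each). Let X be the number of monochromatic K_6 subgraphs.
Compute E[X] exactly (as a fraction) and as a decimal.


Let X = Σ_S X_S over the C(15, 6) = 5005 subsets S of size 6, where X_S = 1 if the K_6 on S is monochromatic.
For a fixed S, the K_6 on S has C(6, 2) = 15 edges. P[all 15 edges red] = (1/2)^15, and likewise for blue, so P[monochromatic] = 2·(1/2)^15 = 2^{1 − 15} = 1/16384.
By linearity: E[X] = C(15, 6) · 2^{1 − 15} = 5005 · 1/16384 = 5005/16384.
Numerically: E[X] ≈ 0.3055.

E[X] = C(15,6)·2^(1−C(6,2)) = 5005/16384 ≈ 0.3055.


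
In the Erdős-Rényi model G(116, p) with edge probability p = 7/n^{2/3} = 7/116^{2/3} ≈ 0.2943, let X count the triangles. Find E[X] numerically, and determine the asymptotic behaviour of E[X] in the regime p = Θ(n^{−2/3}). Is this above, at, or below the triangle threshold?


Number of potential triangles: C(116, 3) = 253460.
Each occurs with probability p³ ≈ (0.2943)³ ≈ 2.549049e-02.
By linearity: E[X] = C(116, 3)·p³ ≈ 253460 · 2.549049e-02 ≈ 6460.8190.
Since α = 2/3 < 1, p = c/n^{2/3} ≫ 1/n is above the triangle threshold p ~ 1/n. Asymptotically E[X] ~ (c³/6)·n^{3(1−α)} = (7³/6)·n^{1} → ∞; triangles are abundant w.h.p.

E[X] ≈ 6460.8190; in regime p = Θ(1/n^{2/3}) E[X] diverges (above the triangle threshold p ~ 1/n).


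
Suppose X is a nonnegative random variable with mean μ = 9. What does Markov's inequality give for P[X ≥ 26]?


μ = E[X] = 9, a = 26.
Markov: P[X ≥ 26] ≤ μ/a = (9)/26 = 9/26.
Numerically: ≈ 0.3462.
(Since a = 26 > μ = 9.0000, the bound 9/26 is < 1 and informative.)

P[X ≥ 26] ≤ 9/26 ≈ 0.3462.


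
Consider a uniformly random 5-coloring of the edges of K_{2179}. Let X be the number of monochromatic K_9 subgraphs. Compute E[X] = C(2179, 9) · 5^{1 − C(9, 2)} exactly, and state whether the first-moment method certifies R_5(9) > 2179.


E[X] = C(2179, 9) · 5^{1 − 36} = 3001701930880099538508560 · 5^{−35} = 3001701930880099538508560/2910383045673370361328125.
As a reduced fraction: E[X] = 600340386176019907701712/582076609134674072265625 ≈ 1.03138.
Is E[X] < 1? NO.
Since E[X] ≥ 1, the first-moment bound is inconclusive at n = 2179; it does NOT by itself certify R_5(9) > 2179.

E[X] = 600340386176019907701712/582076609134674072265625 ≈ 1.03138; E[X] ≥ 1; first-moment method inconclusive here.


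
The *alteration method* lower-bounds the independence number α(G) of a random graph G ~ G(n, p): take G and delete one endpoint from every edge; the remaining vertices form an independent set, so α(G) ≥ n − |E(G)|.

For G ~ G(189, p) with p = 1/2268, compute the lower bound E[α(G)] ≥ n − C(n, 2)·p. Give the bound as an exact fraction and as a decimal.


E[|E(G)|] = C(189, 2)·p = 17766 · (1/2268) = 47/6.
E[α(G)] ≥ n − E[|E(G)|] = 189 − 47/6 = 1087/6.
Numerically: ≈ 181.166667.
(This is only a lower bound; the true E[α(G)] may be larger.)

E[α(G)] ≥ 1087/6 ≈ 181.166667.


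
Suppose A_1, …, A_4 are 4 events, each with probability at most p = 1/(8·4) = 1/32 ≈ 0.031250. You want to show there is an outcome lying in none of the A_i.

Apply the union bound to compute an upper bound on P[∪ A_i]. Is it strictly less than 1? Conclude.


Union bound: P[∪_{i=1}^{4} A_i] ≤ Σ_i P[A_i] ≤ 4·p = 4·(1/32) = 1/8.
Numerically: 1/8 ≈ 0.125000.
Is 1/8 < 1? YES.
Since P[∪ A_i] ≤ 1/8 < 1, the complement has P[∩ A_i^c] ≥ 1 − 1/8 = 7/8 > 0, so some outcome avoids every A_i.

4·p = 1/8 ≈ 0.125000; existence CERTIFIED by the union bound.


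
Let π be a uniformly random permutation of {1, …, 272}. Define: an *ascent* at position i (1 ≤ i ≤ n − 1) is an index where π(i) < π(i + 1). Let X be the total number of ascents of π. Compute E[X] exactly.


Write X = Σ X_I over i = 1, …, 271, with X_I the indicator of one ascent.
There are 271 indicators.
For each fixed i, the pair (π(i), π(i+1)) is a uniformly random ordered pair of distinct values from {1, …, 272}; by symmetry P[π(i) < π(i+1)] = 1/2.
By linearity: E[X] = 271 · (1/2) = (272 − 1) · (1/2) = 271/2 ≈ 135.500000.

E[X] = 271/2 = 135.500000.


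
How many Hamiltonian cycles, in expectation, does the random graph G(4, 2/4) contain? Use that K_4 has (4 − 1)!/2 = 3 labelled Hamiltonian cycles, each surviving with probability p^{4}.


K_4 has (4 − 1)!/2 = 3 labelled Hamiltonian cycles.
For each such Hamiltonian cycle H, let X_H = 1 if all 4 edges of H are present in G. Then P[X_H = 1] = p^{4} = (1/2)^{4} = 1/16.
By linearity of expectation: E[X] = Σ_H E[X_H] = 3 · p^{4} = 3 · 1/16 = 3/16.
Numerically: E[X] ≈ 0.1875.

E[X] = 3 · (1/2)^{4} = 3/16 ≈ 0.1875.


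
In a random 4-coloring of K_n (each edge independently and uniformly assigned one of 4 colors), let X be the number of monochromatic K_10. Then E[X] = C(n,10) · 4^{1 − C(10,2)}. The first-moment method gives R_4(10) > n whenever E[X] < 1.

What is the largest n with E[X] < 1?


We need C(n, 10) · 4^{1 − 45} < 1, i.e. C(n, 10) < 4^{45 − 1} = 309485009821345068724781056.
Check values of n near the boundary:
  n = 2021: C(2021, 10) = 306347841644770462864800616; 306347841644770462864800616 < 309485009821345068724781056? YES
  n = 2022: C(2022, 10) = 307870445231474093395937796; 307870445231474093395937796 < 309485009821345068724781056? YES
  n = 2023: C(2023, 10) = 309399856285778485315440716; 309399856285778485315440716 < 309485009821345068724781056? YES
  n = 2024: C(2024, 10) = 310936101848269937576192656; 310936101848269937576192656 < 309485009821345068724781056? NO
  n = 2025: C(2025, 10) = 312479209053472269772600560; 312479209053472269772600560 < 309485009821345068724781056? NO
The largest n with C(n, 10) < 309485009821345068724781056 is n = 2023 (where E[X] = 77349964071444621328860179/77371252455336267181195264 ≈ 0.9997). Hence R_4(10) > 2023, i.e. R_4(10) ≥ 2024.

Largest n = 2023; hence R_4(10) > 2023.


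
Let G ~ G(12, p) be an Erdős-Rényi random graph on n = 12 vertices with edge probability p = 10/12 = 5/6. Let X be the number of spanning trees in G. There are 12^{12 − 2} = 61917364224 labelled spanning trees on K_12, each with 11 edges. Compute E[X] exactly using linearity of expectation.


K_12 has 12^{12 − 2} = 61917364224 labelled spanning trees.
For each such spanning tree H, let X_H = 1 if all 11 edges of H are present in G. Then P[X_H = 1] = p^{11} = (5/6)^{11} = 48828125/362797056.
Summing the indicators: E[X] = Σ_H E[X_H] = 61917364224 · p^{11} = 61917364224 · 48828125/362797056 = 25000000000/3.
Numerically: E[X] ≈ 8.33333e+09.

E[X] = 61917364224 · (5/6)^{11} = 25000000000/3 ≈ 8.33333e+09.


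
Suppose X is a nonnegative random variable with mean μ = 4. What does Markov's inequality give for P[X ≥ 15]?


μ = E[X] = 4, a = 15.
Markov: P[X ≥ 15] ≤ μ/a = (4)/15 = 4/15.
Numerically: ≈ 0.266667.
(Since a = 15 > μ = 4.000000, the bound 4/15 is < 1 and informative.)

P[X ≥ 15] ≤ 4/15 ≈ 0.266667.


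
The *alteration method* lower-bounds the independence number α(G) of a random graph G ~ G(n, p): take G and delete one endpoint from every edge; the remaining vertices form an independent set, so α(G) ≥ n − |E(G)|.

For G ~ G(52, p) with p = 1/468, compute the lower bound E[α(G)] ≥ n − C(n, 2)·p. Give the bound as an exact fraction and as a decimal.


E[|E(G)|] = C(52, 2)·p = 1326 · (1/468) = 17/6.
E[α(G)] ≥ n − E[|E(G)|] = 52 − 17/6 = 295/6.
Numerically: ≈ 49.166667.
(This is only a lower bound; the true E[α(G)] may be larger.)

E[α(G)] ≥ 295/6 ≈ 49.166667.


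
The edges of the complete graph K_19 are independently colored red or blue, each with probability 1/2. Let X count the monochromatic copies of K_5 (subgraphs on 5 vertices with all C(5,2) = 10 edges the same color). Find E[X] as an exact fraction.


Let X = Σ_S X_S over the C(19, 5) = 11628 subsets S of size 5, where X_S = 1 if the K_5 on S is monochromatic.
For a fixed S, the K_5 on S has C(5, 2) = 10 edges. P[all 10 edges red] = (1/2)^10, and likewise for blue, so P[monochromatic] = 2·(1/2)^10 = 2^{1 − 10} = 1/512.
By linearity of expectation: E[X] = C(19, 5) · 2^{1 − 10} = 11628 · 1/512 = 2907/128.
Numerically: E[X] ≈ 22.7109.

E[X] = C(19,5)·2^(1−C(5,2)) = 2907/128 ≈ 22.7109.


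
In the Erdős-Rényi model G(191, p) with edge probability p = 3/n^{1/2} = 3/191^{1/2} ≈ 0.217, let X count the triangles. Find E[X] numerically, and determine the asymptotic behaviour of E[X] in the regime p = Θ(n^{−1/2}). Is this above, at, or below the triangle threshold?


Number of potential triangles: C(191, 3) = 1143135.
Each occurs with probability p³ ≈ (0.217)³ ≈ 1.02285e-02.
By linearity: E[X] = C(191, 3)·p³ ≈ 1143135 · 1.02285e-02 ≈ 11692.604.
Since α = 1/2 < 1, p = c/n^{1/2} ≫ 1/n is above the triangle threshold p ~ 1/n. Asymptotically E[X] ~ (c³/6)·n^{3(1−α)} = (3³/6)·n^{1.5} → ∞; triangles are abundant w.h.p.

E[X] ≈ 11692.604; in regime p = Θ(1/n^{1/2}) E[X] diverges (above the triangle threshold p ~ 1/n).


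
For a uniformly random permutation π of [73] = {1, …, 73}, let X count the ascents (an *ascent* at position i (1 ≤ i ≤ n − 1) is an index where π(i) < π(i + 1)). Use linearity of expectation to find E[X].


Write X = Σ X_I over i = 1, …, 72, with X_I the indicator of one ascent.
There are 72 indicators.
For each fixed i, the pair (π(i), π(i+1)) is a uniformly random ordered pair of distinct values from {1, …, 73}; by symmetry P[π(i) < π(i+1)] = 1/2.
By linearity: E[X] = 72 · (1/2) = (73 − 1) · (1/2) = 36 ≈ 36.000.

E[X] = 36 = 36.000.


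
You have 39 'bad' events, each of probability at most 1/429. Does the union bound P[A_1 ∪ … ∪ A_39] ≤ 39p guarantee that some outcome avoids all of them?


Union bound: P[∪_{i=1}^{39} A_i] ≤ Σ_i P[A_i] ≤ 39·p = 39·(1/429) = 1/11.
Numerically: 1/11 ≈ 0.091.
Is 1/11 < 1? YES.
Since P[∪ A_i] ≤ 1/11 < 1, the complement has P[∩ A_i^c] ≥ 1 − 1/11 = 10/11 > 0, so some outcome avoids every A_i.

39·p = 1/11 ≈ 0.091; existence CERTIFIED by the union bound.


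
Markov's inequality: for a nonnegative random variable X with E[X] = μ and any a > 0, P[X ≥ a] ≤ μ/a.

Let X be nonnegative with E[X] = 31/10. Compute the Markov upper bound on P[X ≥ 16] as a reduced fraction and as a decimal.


μ = E[X] = 31/10, a = 16.
Markov: P[X ≥ 16] ≤ μ/a = (31/10)/16 = 31/160.
Numerically: ≈ 0.194.
(Since a = 16 > μ = 3.100, the bound 31/160 is < 1 and informative.)

P[X ≥ 16] ≤ 31/160 ≈ 0.194.


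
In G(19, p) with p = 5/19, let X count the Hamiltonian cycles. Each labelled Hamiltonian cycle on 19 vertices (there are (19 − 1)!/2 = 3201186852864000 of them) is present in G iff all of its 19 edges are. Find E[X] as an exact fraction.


K_19 has (19 − 1)!/2 = 3201186852864000 labelled Hamiltonian cycles.
For each such Hamiltonian cycle H, let X_H = 1 if all 19 edges of H are present in G. Then P[X_H = 1] = p^{19} = (5/19)^{19} = 19073486328125/1978419655660313589123979.
Summing the indicators: E[X] = Σ_H E[X_H] = 3201186852864000 · p^{19} = 3201186852864000 · 19073486328125/1978419655660313589123979 = 61057793671875000000000000000/1978419655660313589123979.
Numerically: E[X] ≈ 3.09e+04.

E[X] = 3201186852864000 · (5/19)^{19} = 61057793671875000000000000000/1978419655660313589123979 ≈ 3.09e+04.


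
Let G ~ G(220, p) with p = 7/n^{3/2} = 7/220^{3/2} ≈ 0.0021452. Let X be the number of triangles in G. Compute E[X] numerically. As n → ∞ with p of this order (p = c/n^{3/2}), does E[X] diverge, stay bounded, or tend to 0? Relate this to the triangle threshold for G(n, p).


Number of potential triangles: C(220, 3) = 1750540.
Each occurs with probability p³ ≈ (0.0021452)³ ≈ 9.8717024e-09.
By linearity: E[X] = C(220, 3)·p³ ≈ 1750540 · 9.8717024e-09 ≈ 0.01728.
Since α = 3/2 > 1, p = c/n^{3/2} = o(1/n) is below the triangle threshold p ~ 1/n. Asymptotically E[X] ~ (c³/6)·n^{3(1−α)} = (7³/6)·n^{-1.5} → 0, so by Markov's inequality G has no triangles w.h.p.

E[X] ≈ 0.01728; in regime p = Θ(1/n^{3/2}) E[X] tends to 0 (below the triangle threshold p ~ 1/n).


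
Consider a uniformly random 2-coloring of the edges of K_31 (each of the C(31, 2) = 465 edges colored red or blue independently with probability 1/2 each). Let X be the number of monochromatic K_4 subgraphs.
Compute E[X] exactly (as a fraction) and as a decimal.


Let X = Σ_S X_S over the C(31, 4) = 31465 subsets S of size 4, where X_S = 1 if the K_4 on S is monochromatic.
For a fixed S, the K_4 on S has C(4, 2) = 6 edges. P[all 6 edges red] = (1/2)^6, and likewise for blue, so P[monochromatic] = 2·(1/2)^6 = 2^{1 − 6} = 1/32.
Summing: E[X] = C(31, 4) · 2^{1 − 6} = 31465 · 1/32 = 31465/32.
Numerically: E[X] ≈ 983.28125.

E[X] = C(31,4)·2^(1−C(4,2)) = 31465/32 ≈ 983.28125.


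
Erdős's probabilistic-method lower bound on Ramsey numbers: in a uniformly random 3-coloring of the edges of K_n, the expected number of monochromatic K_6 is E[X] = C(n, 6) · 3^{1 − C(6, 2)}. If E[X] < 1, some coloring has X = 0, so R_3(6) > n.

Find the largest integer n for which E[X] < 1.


We need C(n, 6) · 3^{1 − 15} < 1, i.e. C(n, 6) < 3^{15 − 1} = 4782969.
Check values of n near the boundary:
  n = 40: C(40, 6) = 3838380; 3838380 < 4782969? YES
  n = 41: C(41, 6) = 4496388; 4496388 < 4782969? YES
  n = 42: C(42, 6) = 5245786; 5245786 < 4782969? NO
  n = 43: C(43, 6) = 6096454; 6096454 < 4782969? NO
The largest n with C(n, 6) < 4782969 is n = 41 (where E[X] = 1498796/1594323 ≈ 0.9401). Hence R_3(6) > 41, i.e. R_3(6) ≥ 42.

Largest n = 41; hence R_3(6) > 41.


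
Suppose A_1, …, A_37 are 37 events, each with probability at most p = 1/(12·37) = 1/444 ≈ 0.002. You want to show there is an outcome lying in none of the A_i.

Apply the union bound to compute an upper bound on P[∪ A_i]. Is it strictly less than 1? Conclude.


Union bound: P[∪_{i=1}^{37} A_i] ≤ Σ_i P[A_i] ≤ 37·p = 37·(1/444) = 1/12.
Numerically: 1/12 ≈ 0.083.
Is 1/12 < 1? YES.
Since P[∪ A_i] ≤ 1/12 < 1, the complement has P[∩ A_i^c] ≥ 1 − 1/12 = 11/12 > 0, so some outcome avoids every A_i.

37·p = 1/12 ≈ 0.083; existence CERTIFIED by the union bound.


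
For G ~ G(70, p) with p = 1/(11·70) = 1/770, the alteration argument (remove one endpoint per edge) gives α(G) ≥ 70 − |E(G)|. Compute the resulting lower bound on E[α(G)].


E[|E(G)|] = C(70, 2)·p = 2415 · (1/770) = 69/22.
E[α(G)] ≥ n − E[|E(G)|] = 70 − 69/22 = 1471/22.
Numerically: ≈ 66.863636.
(This is only a lower bound; the true E[α(G)] may be larger.)

E[α(G)] ≥ 1471/22 ≈ 66.863636.


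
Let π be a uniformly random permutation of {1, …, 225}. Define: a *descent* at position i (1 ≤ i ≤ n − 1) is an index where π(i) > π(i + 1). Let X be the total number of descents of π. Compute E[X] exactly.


Write X = Σ X_I over i = 1, …, 224, with X_I the indicator of one descent.
There are 224 indicators.
For each fixed i, the pair (π(i), π(i+1)) is a uniformly random ordered pair of distinct values from {1, …, 225}; by symmetry P[π(i) > π(i+1)] = 1/2.
By linearity: E[X] = 224 · (1/2) = (225 − 1) · (1/2) = 112 ≈ 112.000.

E[X] = 112 = 112.000.


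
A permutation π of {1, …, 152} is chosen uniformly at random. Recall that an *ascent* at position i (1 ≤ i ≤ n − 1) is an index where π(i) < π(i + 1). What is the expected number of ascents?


Write X = Σ X_I over i = 1, …, 151, with X_I the indicator of one ascent.
There are 151 indicators.
For each fixed i, the pair (π(i), π(i+1)) is a uniformly random ordered pair of distinct values from {1, …, 152}; by symmetry P[π(i) < π(i+1)] = 1/2.
By linearity: E[X] = 151 · (1/2) = (152 − 1) · (1/2) = 151/2 ≈ 75.5000.

E[X] = 151/2 = 75.5000.


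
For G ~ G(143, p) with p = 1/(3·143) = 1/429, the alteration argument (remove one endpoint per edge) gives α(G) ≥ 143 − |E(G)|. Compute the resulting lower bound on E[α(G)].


E[|E(G)|] = C(143, 2)·p = 10153 · (1/429) = 71/3.
E[α(G)] ≥ n − E[|E(G)|] = 143 − 71/3 = 358/3.
Numerically: ≈ 119.33333.
(This is only a lower bound; the true E[α(G)] may be larger.)

E[α(G)] ≥ 358/3 ≈ 119.33333.


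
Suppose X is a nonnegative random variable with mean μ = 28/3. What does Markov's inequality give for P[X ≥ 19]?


μ = E[X] = 28/3, a = 19.
Markov: P[X ≥ 19] ≤ μ/a = (28/3)/19 = 28/57.
Numerically: ≈ 0.4912.
(Since a = 19 > μ = 9.3333, the bound 28/57 is < 1 and informative.)

P[X ≥ 19] ≤ 28/57 ≈ 0.4912.


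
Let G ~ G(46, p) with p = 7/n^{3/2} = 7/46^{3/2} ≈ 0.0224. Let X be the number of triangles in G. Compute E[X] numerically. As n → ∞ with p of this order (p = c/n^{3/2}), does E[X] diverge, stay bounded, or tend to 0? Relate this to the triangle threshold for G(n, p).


Number of potential triangles: C(46, 3) = 15180.
Each occurs with probability p³ ≈ (0.0224)³ ≈ 1.12949e-05.
By linearity: E[X] = C(46, 3)·p³ ≈ 15180 · 1.12949e-05 ≈ 0.171.
Since α = 3/2 > 1, p = c/n^{3/2} = o(1/n) is below the triangle threshold p ~ 1/n. Asymptotically E[X] ~ (c³/6)·n^{3(1−α)} = (7³/6)·n^{-1.5} → 0, so by Markov's inequality G has no triangles w.h.p.

E[X] ≈ 0.171; in regime p = Θ(1/n^{3/2}) E[X] tends to 0 (below the triangle threshold p ~ 1/n).


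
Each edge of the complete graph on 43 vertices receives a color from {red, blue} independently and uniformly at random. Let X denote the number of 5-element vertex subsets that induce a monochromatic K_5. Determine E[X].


Let X = Σ_S X_S over the C(43, 5) = 962598 subsets S of size 5, where X_S = 1 if the K_5 on S is monochromatic.
For a fixed S, the K_5 on S has C(5, 2) = 10 edges. P[all 10 edges red] = (1/2)^10, and likewise for blue, so P[monochromatic] = 2·(1/2)^10 = 2^{1 − 10} = 1/512.
By linearity: E[X] = C(43, 5) · 2^{1 − 10} = 962598 · 1/512 = 481299/256.
Numerically: E[X] ≈ 1880.07422.

E[X] = C(43,5)·2^(1−C(5,2)) = 481299/256 ≈ 1880.07422.


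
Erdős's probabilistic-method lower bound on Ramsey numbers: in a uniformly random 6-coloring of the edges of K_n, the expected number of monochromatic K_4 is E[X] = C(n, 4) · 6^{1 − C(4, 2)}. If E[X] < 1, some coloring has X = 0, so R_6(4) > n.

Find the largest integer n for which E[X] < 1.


We need C(n, 4) · 6^{1 − 6} < 1, i.e. C(n, 4) < 6^{6 − 1} = 7776.
Check values of n near the boundary:
  n = 19: C(19, 4) = 3876; 3876 < 7776? YES
  n = 20: C(20, 4) = 4845; 4845 < 7776? YES
  n = 21: C(21, 4) = 5985; 5985 < 7776? YES
  n = 22: C(22, 4) = 7315; 7315 < 7776? YES
  n = 23: C(23, 4) = 8855; 8855 < 7776? NO
  n = 24: C(24, 4) = 10626; 10626 < 7776? NO
  n = 25: C(25, 4) = 12650; 12650 < 7776? NO
The largest n with C(n, 4) < 7776 is n = 22 (where E[X] = 7315/7776 ≈ 0.941). Hence R_6(4) > 22, i.e. R_6(4) ≥ 23.

Largest n = 22; hence R_6(4) > 22.


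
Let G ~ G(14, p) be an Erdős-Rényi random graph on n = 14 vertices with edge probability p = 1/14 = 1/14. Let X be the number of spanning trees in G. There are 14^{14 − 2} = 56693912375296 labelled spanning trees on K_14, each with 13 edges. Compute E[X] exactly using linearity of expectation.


K_14 has 14^{14 − 2} = 56693912375296 labelled spanning trees.
For each such spanning tree H, let X_H = 1 if all 13 edges of H are present in G. Then P[X_H = 1] = p^{13} = (1/14)^{13} = 1/793714773254144.
Summing the indicators: E[X] = Σ_H E[X_H] = 56693912375296 · p^{13} = 56693912375296 · 1/793714773254144 = 1/14.
Numerically: E[X] ≈ 0.071429.

E[X] = 56693912375296 · (1/14)^{13} = 1/14 ≈ 0.071429.


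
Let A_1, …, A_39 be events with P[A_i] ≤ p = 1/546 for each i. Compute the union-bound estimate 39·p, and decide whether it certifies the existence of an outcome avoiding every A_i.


Union bound: P[∪_{i=1}^{39} A_i] ≤ Σ_i P[A_i] ≤ 39·p = 39·(1/546) = 1/14.
Numerically: 1/14 ≈ 0.0714286.
Is 1/14 < 1? YES.
Since P[∪ A_i] ≤ 1/14 < 1, the complement has P[∩ A_i^c] ≥ 1 − 1/14 = 13/14 > 0, so some outcome avoids every A_i.

39·p = 1/14 ≈ 0.0714286; existence CERTIFIED by the union bound.


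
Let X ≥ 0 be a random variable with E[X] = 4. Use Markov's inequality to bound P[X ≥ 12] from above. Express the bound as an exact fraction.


μ = E[X] = 4, a = 12.
Markov: P[X ≥ 12] ≤ μ/a = (4)/12 = 1/3.
Numerically: ≈ 0.333333.
(Since a = 12 > μ = 4.000000, the bound 1/3 is < 1 and informative.)

P[X ≥ 12] ≤ 1/3 ≈ 0.333333.


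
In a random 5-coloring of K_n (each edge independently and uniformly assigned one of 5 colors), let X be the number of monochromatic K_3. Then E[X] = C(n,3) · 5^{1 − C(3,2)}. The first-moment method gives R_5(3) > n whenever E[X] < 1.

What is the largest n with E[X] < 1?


We need C(n, 3) · 5^{1 − 3} < 1, i.e. C(n, 3) < 5^{3 − 1} = 25.
Check values of n near the boundary:
  n = 3: C(3, 3) = 1; 1 < 25? YES
  n = 4: C(4, 3) = 4; 4 < 25? YES
  n = 5: C(5, 3) = 10; 10 < 25? YES
  n = 6: C(6, 3) = 20; 20 < 25? YES
  n = 7: C(7, 3) = 35; 35 < 25? NO
The largest n with C(n, 3) < 25 is n = 6 (where E[X] = 4/5 ≈ 0.800). Hence R_5(3) > 6, i.e. R_5(3) ≥ 7.

Largest n = 6; hence R_5(3) > 6.


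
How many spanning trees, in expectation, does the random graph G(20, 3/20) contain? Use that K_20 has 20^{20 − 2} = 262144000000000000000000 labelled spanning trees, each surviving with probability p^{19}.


K_20 has 20^{20 − 2} = 262144000000000000000000 labelled spanning trees.
For each such spanning tree H, let X_H = 1 if all 19 edges of H are present in G. Then P[X_H = 1] = p^{19} = (3/20)^{19} = 1162261467/5242880000000000000000000.
By linearity: E[X] = Σ_H E[X_H] = 262144000000000000000000 · p^{19} = 262144000000000000000000 · 1162261467/5242880000000000000000000 = 1162261467/20.
Numerically: E[X] ≈ 5.811e+07.

E[X] = 262144000000000000000000 · (3/20)^{19} = 1162261467/20 ≈ 5.811e+07.


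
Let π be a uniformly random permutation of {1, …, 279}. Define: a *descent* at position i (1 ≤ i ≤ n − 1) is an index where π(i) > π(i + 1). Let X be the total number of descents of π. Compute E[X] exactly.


Write X = Σ X_I over i = 1, …, 278, with X_I the indicator of one descent.
There are 278 indicators.
For each fixed i, the pair (π(i), π(i+1)) is a uniformly random ordered pair of distinct values from {1, …, 279}; by symmetry P[π(i) > π(i+1)] = 1/2.
By linearity: E[X] = 278 · (1/2) = (279 − 1) · (1/2) = 139 ≈ 139.0000.

E[X] = 139 = 139.0000.


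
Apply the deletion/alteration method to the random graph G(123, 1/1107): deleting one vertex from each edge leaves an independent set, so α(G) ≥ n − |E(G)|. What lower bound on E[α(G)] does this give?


E[|E(G)|] = C(123, 2)·p = 7503 · (1/1107) = 61/9.
E[α(G)] ≥ n − E[|E(G)|] = 123 − 61/9 = 1046/9.
Numerically: ≈ 116.222.
(This is only a lower bound; the true E[α(G)] may be larger.)

E[α(G)] ≥ 1046/9 ≈ 116.222.


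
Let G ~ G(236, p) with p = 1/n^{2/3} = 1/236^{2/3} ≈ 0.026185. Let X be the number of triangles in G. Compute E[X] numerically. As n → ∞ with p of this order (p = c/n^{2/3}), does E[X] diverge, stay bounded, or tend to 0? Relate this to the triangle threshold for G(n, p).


Number of potential triangles: C(236, 3) = 2162940.
Each occurs with probability p³ ≈ (0.026185)³ ≈ 1.7954611e-05.
By linearity: E[X] = C(236, 3)·p³ ≈ 2162940 · 1.7954611e-05 ≈ 38.83475.
Since α = 2/3 < 1, p = c/n^{2/3} ≫ 1/n is above the triangle threshold p ~ 1/n. Asymptotically E[X] ~ (c³/6)·n^{3(1−α)} = (1³/6)·n^{1} → ∞; triangles are abundant w.h.p.

E[X] ≈ 38.83475; in regime p = Θ(1/n^{2/3}) E[X] diverges (above the triangle threshold p ~ 1/n).


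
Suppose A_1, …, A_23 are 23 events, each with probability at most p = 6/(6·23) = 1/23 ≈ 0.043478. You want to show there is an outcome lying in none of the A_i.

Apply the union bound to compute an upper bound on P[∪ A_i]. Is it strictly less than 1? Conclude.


Union bound: P[∪_{i=1}^{23} A_i] ≤ Σ_i P[A_i] ≤ 23·p = 23·(1/23) = 1.
Numerically: 1 ≈ 1.000000.
Is 1 < 1? NO.
Since the bound 1 is ≥ 1, the union bound is uninformative here; it does NOT by itself certify existence.

23·p = 1 ≈ 1.000000; existence NOT certified by the union bound.


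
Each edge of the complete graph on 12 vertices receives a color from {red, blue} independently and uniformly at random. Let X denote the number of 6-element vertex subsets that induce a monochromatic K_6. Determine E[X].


Let X = Σ_S X_S over the C(12, 6) = 924 subsets S of size 6, where X_S = 1 if the K_6 on S is monochromatic.
For a fixed S, the K_6 on S has C(6, 2) = 15 edges. P[all 15 edges red] = (1/2)^15, and likewise for blue, so P[monochromatic] = 2·(1/2)^15 = 2^{1 − 15} = 1/16384.
By linearity of expectation: E[X] = C(12, 6) · 2^{1 − 15} = 924 · 1/16384 = 231/4096.
Numerically: E[X] ≈ 0.05640.

E[X] = C(12,6)·2^(1−C(6,2)) = 231/4096 ≈ 0.05640.
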